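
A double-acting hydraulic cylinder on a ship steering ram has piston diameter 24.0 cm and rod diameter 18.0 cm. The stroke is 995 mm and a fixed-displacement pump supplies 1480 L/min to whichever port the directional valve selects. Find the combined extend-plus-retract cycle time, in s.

t ≈ 2.62 s

Cap-side area A_cap = π/4 × (24.0 cm)² = 452.4 cm^2
Rod-side annular area A_ann = π/4 × (24.0² − 18.0²) = 197.9 cm^2
t_ext = A_cap·L/Q = 1.825 s
t_ret = A_ann·L/Q = 0.7984 s
t_cycle = t_ext + t_ret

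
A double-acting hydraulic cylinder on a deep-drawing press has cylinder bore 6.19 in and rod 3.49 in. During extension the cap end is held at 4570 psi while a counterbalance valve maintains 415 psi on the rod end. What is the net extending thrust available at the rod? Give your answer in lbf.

F ≈ 1.29e5 lbf

Cap-side area A_cap = π/4 × (6.19 in)² = 30.09 in^2
Rod-side annular area A_ann = π/4 × (6.19² − 3.49²) = 20.53 in^2
Net thrust = P_cap·A_cap − P_rod·A_ann = 1.375e5 lbf − 8519 lbf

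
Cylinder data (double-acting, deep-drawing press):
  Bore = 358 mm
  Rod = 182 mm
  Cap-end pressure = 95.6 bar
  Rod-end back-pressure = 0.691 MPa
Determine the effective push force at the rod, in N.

F ≈ 9.11e5 N

Cap-side area A_cap = π/4 × (358 mm)² = 1.007e5 mm^2
Rod-side annular area A_ann = π/4 × (358² − 182²) = 74640 mm^2
Net thrust = P_cap·A_cap − P_rod·A_ann = 9.623e5 N − 51580 N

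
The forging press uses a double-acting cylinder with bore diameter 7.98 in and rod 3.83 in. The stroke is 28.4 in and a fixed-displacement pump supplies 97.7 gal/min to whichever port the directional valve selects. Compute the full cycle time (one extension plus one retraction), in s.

t ≈ 6.68 s

Cap-side area A_cap = π/4 × (7.98 in)² = 50.01 in^2
Rod-side annular area A_ann = π/4 × (7.98² − 3.83²) = 38.49 in^2
t_ext = A_cap·L/Q = 3.776 s
t_ret = A_ann·L/Q = 2.906 s
t_cycle = t_ext + t_ret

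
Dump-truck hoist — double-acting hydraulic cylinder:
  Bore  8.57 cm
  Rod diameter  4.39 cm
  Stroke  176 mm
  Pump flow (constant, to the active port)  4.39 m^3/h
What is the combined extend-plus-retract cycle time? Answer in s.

Cap-side area A_cap = π/4 × (8.57 cm)² = 57.68 cm^2
Rod-side annular area A_ann = π/4 × (8.57² − 4.39²) = 42.55 cm^2
t_ext = A_cap·L/Q = 0.8325 s
t_ret = A_ann·L/Q = 0.6141 s
t_cycle = t_ext + t_ret

t ≈ 1.45 s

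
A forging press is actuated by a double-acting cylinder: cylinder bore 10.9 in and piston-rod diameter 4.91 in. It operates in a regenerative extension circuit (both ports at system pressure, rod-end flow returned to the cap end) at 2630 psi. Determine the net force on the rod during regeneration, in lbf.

F ≈ 49800 lbf

With equal pressure on both faces, forces on the annular region cancel; the net push is pressure × rod cross-section.
Rod cross-section A_rod = π/4 × (4.91 in)² = 18.93 in^2
F = P × A_rod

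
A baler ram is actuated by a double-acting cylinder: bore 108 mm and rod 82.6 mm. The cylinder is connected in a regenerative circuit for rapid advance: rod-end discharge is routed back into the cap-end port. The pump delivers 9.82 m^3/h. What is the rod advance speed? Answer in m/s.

v ≈ 0.509 m/s

In regeneration the rod-end outflow joins the pump flow into the cap end, so the net volume the pump must supply per unit advance equals the rod cross-section area.
Rod cross-section A_rod = π/4 × (82.6 mm)² = 5359 mm^2
v = Q_pump / A_rod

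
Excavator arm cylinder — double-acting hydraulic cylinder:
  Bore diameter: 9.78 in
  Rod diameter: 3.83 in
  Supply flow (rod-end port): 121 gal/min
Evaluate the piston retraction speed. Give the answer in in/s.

v ≈ 7.32 in/s

Rod-side annular area A_ann = π/4 × (9.78² − 3.83²) = 63.60 in^2
Flow into the rod-end port fills the annular volume.
v = Q / A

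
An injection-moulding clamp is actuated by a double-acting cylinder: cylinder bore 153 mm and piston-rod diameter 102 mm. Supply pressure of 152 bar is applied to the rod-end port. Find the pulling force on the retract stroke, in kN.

Rod-side annular area A_ann = π/4 × (153² − 102²) = 10210 mm^2
On retraction the pressure acts on the annular area (bore minus rod).
F = P × A_ann

F ≈ 155 kN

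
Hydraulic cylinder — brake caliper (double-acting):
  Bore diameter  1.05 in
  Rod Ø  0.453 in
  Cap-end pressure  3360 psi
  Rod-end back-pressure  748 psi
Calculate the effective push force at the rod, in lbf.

F ≈ 2380 lbf

Cap-side area A_cap = π/4 × (1.05 in)² = 0.8659 in^2
Rod-side annular area A_ann = π/4 × (1.05² − 0.453²) = 0.7047 in^2
Net thrust = P_cap·A_cap − P_rod·A_ann = 2909 lbf − 527.1 lbf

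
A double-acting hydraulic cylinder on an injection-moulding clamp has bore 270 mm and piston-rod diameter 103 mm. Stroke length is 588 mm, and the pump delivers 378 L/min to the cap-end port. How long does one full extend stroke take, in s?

t ≈ 5.34 s

Cap-side area A_cap = π/4 × (270 mm)² = 57260 mm^2
Swept volume V = A × L; t = V / Q = A·L / Q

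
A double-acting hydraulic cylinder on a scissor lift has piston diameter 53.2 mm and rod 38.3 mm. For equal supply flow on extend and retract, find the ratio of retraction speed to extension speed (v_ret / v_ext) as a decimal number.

Cap-side area A_cap = π/4 × (53.2 mm)² = 2223 mm^2
Rod-side annular area A_ann = π/4 × (53.2² − 38.3²) = 1071 mm^2
For equal Q, v ∝ 1/A, so v_ret/v_ext = A_cap/A_ann.

v_ret/v_ext ≈ 2.08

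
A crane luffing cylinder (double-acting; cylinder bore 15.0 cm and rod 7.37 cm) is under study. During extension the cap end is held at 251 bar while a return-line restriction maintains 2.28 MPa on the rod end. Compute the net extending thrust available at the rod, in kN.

Cap-side area A_cap = π/4 × (15.0 cm)² = 176.7 cm^2
Rod-side annular area A_ann = π/4 × (15.0² − 7.37²) = 134.1 cm^2
Net thrust = P_cap·A_cap − P_rod·A_ann = 443.6 kN − 30.56 kN

F ≈ 413 kN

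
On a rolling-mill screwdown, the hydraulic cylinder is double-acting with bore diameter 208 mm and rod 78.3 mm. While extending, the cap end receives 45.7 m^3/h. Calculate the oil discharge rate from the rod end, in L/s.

Q_out ≈ 10.9 L/s

Cap-side area A_cap = π/4 × (208 mm)² = 33980 mm^2
Rod-side annular area A_ann = π/4 × (208² − 78.3²) = 29160 mm^2
Piston speed v = Q_in/A_cap; rod-end outflow Q_out = v × A_ann = Q_in × A_ann/A_cap.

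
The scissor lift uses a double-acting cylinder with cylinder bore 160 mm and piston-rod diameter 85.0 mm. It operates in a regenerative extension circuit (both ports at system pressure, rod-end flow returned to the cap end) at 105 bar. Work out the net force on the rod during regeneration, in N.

With equal pressure on both faces, forces on the annular region cancel; the net push is pressure × rod cross-section.
Rod cross-section A_rod = π/4 × (85.0 mm)² = 5675 mm^2
F = P × A_rod

F ≈ 59600 N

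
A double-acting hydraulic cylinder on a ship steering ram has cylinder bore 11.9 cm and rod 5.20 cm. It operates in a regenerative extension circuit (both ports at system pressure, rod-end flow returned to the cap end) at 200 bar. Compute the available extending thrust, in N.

With equal pressure on both faces, forces on the annular region cancel; the net push is pressure × rod cross-section.
Rod cross-section A_rod = π/4 × (5.20 cm)² = 21.24 cm^2
F = P × A_rod

F ≈ 42500 N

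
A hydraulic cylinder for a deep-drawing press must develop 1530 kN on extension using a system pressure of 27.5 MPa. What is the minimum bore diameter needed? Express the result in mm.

Extension force acts on the full piston face: F = P × (π/4)D².
D = √(4F / (πP)) = √(4 × 1530 kN / (π × 27.5 MPa))

D ≈ 266 mm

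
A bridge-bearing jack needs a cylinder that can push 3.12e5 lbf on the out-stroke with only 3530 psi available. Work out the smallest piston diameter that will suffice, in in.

D ≈ 10.6 in

Extension force acts on the full piston face: F = P × (π/4)D².
D = √(4F / (πP)) = √(4 × 3.12e5 lbf / (π × 3530 psi))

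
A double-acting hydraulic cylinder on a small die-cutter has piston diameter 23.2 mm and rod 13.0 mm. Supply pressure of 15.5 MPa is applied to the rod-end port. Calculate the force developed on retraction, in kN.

Rod-side annular area A_ann = π/4 × (23.2² − 13.0²) = 290.0 mm^2
On retraction the pressure acts on the annular area (bore minus rod).
F = P × A_ann

F ≈ 4.50 kN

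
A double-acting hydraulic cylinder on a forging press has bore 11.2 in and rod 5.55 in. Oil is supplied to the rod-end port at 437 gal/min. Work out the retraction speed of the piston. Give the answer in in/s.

Rod-side annular area A_ann = π/4 × (11.2² − 5.55²) = 74.33 in^2
Flow into the rod-end port fills the annular volume.
v = Q / A

v ≈ 22.6 in/s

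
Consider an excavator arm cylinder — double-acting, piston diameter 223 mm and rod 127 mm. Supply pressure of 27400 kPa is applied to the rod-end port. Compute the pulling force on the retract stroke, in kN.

F ≈ 723 kN

Rod-side annular area A_ann = π/4 × (223² − 127²) = 26390 mm^2
On retraction the pressure acts on the annular area (bore minus rod).
F = P × A_ann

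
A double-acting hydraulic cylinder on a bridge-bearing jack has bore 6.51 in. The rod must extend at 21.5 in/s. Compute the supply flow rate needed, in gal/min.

Q ≈ 186 gal/min

Cap-side area A_cap = π/4 × (6.51 in)² = 33.29 in^2
Q = A × v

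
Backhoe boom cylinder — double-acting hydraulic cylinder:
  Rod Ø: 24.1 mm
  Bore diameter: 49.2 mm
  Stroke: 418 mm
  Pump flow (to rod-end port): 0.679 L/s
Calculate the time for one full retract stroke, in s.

Rod-side annular area A_ann = π/4 × (49.2² − 24.1²) = 1445 mm^2
Swept volume V = A × L; t = V / Q = A·L / Q

t ≈ 0.890 s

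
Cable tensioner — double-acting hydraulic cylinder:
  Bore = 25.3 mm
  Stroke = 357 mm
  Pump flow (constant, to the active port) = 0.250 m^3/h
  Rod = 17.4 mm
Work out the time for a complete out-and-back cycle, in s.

Cap-side area A_cap = π/4 × (25.3 mm)² = 502.7 mm^2
Rod-side annular area A_ann = π/4 × (25.3² − 17.4²) = 264.9 mm^2
t_ext = A_cap·L/Q = 2.584 s
t_ret = A_ann·L/Q = 1.362 s
t_cycle = t_ext + t_ret

t ≈ 3.95 s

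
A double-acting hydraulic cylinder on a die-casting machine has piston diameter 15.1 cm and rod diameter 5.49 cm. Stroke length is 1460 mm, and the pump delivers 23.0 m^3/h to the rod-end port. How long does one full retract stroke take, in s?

Rod-side annular area A_ann = π/4 × (15.1² − 5.49²) = 155.4 cm^2
Swept volume V = A × L; t = V / Q = A·L / Q

t ≈ 3.55 s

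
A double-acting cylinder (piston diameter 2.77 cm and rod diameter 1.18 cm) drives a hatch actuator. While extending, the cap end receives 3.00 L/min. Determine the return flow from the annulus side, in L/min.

Cap-side area A_cap = π/4 × (2.77 cm)² = 6.026 cm^2
Rod-side annular area A_ann = π/4 × (2.77² − 1.18²) = 4.933 cm^2
Piston speed v = Q_in/A_cap; rod-end outflow Q_out = v × A_ann = Q_in × A_ann/A_cap.

Q_out ≈ 2.46 L/min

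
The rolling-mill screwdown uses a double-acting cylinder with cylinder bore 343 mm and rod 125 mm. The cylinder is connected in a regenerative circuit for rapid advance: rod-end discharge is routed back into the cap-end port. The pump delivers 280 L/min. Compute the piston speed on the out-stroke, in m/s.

v ≈ 0.380 m/s

In regeneration the rod-end outflow joins the pump flow into the cap end, so the net volume the pump must supply per unit advance equals the rod cross-section area.
Rod cross-section A_rod = π/4 × (125 mm)² = 12270 mm^2
v = Q_pump / A_rod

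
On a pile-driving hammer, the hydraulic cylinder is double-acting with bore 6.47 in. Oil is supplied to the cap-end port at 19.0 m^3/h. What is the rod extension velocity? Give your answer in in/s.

Cap-side area A_cap = π/4 × (6.47 in)² = 32.88 in^2
v = Q / A

v ≈ 9.80 in/s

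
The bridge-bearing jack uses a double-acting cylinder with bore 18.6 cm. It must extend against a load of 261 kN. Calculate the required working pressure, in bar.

P ≈ 96.1 bar

Cap-side area A_cap = π/4 × (18.6 cm)² = 271.7 cm^2
P = F / A = 261 kN / A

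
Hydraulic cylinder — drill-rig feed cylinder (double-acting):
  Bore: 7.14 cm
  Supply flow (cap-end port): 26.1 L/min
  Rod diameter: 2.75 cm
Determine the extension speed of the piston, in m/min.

Cap-side area A_cap = π/4 × (7.14 cm)² = 40.04 cm^2
v = Q / A

v ≈ 6.52 m/min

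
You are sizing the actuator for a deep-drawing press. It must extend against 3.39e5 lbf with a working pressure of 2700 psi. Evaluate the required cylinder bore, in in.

Extension force acts on the full piston face: F = P × (π/4)D².
D = √(4F / (πP)) = √(4 × 3.39e5 lbf / (π × 2700 psi))

D ≈ 12.6 in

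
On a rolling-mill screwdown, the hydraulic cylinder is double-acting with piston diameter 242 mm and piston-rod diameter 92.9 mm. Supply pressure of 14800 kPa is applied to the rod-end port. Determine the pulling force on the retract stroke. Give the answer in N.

Rod-side annular area A_ann = π/4 × (242² − 92.9²) = 39220 mm^2
On retraction the pressure acts on the annular area (bore minus rod).
F = P × A_ann

F ≈ 5.80e5 N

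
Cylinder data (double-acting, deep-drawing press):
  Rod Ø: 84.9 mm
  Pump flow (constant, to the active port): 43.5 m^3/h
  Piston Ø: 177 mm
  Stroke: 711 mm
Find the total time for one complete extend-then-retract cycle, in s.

t ≈ 2.56 s

Cap-side area A_cap = π/4 × (177 mm)² = 24610 mm^2
Rod-side annular area A_ann = π/4 × (177² − 84.9²) = 18940 mm^2
t_ext = A_cap·L/Q = 1.448 s
t_ret = A_ann·L/Q = 1.115 s
t_cycle = t_ext + t_ret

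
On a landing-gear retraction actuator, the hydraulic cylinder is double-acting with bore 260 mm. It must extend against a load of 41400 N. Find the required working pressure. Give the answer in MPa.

Cap-side area A_cap = π/4 × (260 mm)² = 53090 mm^2
P = F / A = 41400 N / A

P ≈ 0.780 MPa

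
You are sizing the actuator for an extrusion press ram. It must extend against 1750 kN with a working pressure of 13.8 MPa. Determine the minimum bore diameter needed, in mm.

D ≈ 402 mm

Extension force acts on the full piston face: F = P × (π/4)D².
D = √(4F / (πP)) = √(4 × 1750 kN / (π × 13.8 MPa))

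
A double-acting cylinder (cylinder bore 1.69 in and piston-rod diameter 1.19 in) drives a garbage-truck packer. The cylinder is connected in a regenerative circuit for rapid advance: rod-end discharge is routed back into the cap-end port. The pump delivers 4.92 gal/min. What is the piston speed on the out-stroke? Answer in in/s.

In regeneration the rod-end outflow joins the pump flow into the cap end, so the net volume the pump must supply per unit advance equals the rod cross-section area.
Rod cross-section A_rod = π/4 × (1.19 in)² = 1.112 in^2
v = Q_pump / A_rod

v ≈ 17.0 in/s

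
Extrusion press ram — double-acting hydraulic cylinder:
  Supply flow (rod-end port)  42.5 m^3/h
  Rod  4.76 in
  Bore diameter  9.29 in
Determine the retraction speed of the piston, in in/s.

v ≈ 14.4 in/s

Rod-side annular area A_ann = π/4 × (9.29² − 4.76²) = 49.99 in^2
Flow into the rod-end port fills the annular volume.
v = Q / A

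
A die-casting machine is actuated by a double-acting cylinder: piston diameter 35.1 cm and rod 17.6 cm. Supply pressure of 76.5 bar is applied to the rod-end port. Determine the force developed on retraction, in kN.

Rod-side annular area A_ann = π/4 × (35.1² − 17.6²) = 724.3 cm^2
On retraction the pressure acts on the annular area (bore minus rod).
F = P × A_ann

F ≈ 554 kN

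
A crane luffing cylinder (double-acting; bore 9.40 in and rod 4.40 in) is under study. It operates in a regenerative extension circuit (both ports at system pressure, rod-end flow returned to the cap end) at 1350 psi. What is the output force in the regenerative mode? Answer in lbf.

With equal pressure on both faces, forces on the annular region cancel; the net push is pressure × rod cross-section.
Rod cross-section A_rod = π/4 × (4.40 in)² = 15.21 in^2
F = P × A_rod

F ≈ 20500 lbf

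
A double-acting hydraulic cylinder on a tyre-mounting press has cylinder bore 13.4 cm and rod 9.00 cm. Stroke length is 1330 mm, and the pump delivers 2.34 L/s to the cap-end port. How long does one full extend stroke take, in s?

t ≈ 8.02 s

Cap-side area A_cap = π/4 × (13.4 cm)² = 141.0 cm^2
Swept volume V = A × L; t = V / Q = A·L / Q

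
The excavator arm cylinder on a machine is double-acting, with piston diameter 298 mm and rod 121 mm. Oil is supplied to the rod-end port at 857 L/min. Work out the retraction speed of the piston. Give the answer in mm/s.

Rod-side annular area A_ann = π/4 × (298² − 121²) = 58250 mm^2
Flow into the rod-end port fills the annular volume.
v = Q / A

v ≈ 245 mm/s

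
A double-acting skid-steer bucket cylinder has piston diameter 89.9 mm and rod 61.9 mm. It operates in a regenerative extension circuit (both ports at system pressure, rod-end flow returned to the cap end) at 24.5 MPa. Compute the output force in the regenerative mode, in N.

F ≈ 73700 N

With equal pressure on both faces, forces on the annular region cancel; the net push is pressure × rod cross-section.
Rod cross-section A_rod = π/4 × (61.9 mm)² = 3009 mm^2
F = P × A_rod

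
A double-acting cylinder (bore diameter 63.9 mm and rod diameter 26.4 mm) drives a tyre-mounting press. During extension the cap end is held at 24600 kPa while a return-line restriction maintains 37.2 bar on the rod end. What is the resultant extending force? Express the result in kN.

Cap-side area A_cap = π/4 × (63.9 mm)² = 3207 mm^2
Rod-side annular area A_ann = π/4 × (63.9² − 26.4²) = 2660 mm^2
Net thrust = P_cap·A_cap − P_rod·A_ann = 78.89 kN − 9.894 kN

F ≈ 69.0 kN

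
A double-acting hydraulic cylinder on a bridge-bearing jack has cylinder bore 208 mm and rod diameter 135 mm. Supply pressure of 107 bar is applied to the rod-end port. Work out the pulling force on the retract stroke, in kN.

Rod-side annular area A_ann = π/4 × (208² − 135²) = 19670 mm^2
On retraction the pressure acts on the annular area (bore minus rod).
F = P × A_ann

F ≈ 210 kN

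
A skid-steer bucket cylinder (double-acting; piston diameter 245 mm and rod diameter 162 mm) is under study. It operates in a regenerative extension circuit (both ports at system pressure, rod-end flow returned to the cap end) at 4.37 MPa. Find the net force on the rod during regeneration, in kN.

With equal pressure on both faces, forces on the annular region cancel; the net push is pressure × rod cross-section.
Rod cross-section A_rod = π/4 × (162 mm)² = 20610 mm^2
F = P × A_rod

F ≈ 90.1 kN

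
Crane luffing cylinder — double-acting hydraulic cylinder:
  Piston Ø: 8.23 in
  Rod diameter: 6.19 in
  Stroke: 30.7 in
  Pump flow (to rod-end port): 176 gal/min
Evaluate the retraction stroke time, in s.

t ≈ 1.05 s

Rod-side annular area A_ann = π/4 × (8.23² − 6.19²) = 23.10 in^2
Swept volume V = A × L; t = V / Q = A·L / Q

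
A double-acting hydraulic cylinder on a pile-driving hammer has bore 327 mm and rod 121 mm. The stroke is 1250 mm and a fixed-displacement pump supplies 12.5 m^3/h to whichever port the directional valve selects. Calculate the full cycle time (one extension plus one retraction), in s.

Cap-side area A_cap = π/4 × (327 mm)² = 83980 mm^2
Rod-side annular area A_ann = π/4 × (327² − 121²) = 72480 mm^2
t_ext = A_cap·L/Q = 30.23 s
t_ret = A_ann·L/Q = 26.09 s
t_cycle = t_ext + t_ret

t ≈ 56.3 s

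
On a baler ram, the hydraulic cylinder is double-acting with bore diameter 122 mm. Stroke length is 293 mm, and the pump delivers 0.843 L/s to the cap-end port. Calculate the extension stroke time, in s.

t ≈ 4.06 s

Cap-side area A_cap = π/4 × (122 mm)² = 11690 mm^2
Swept volume V = A × L; t = V / Q = A·L / Q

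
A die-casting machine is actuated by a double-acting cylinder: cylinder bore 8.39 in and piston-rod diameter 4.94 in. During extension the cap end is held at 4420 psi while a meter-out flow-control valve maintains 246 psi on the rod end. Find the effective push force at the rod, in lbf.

F ≈ 2.35e5 lbf

Cap-side area A_cap = π/4 × (8.39 in)² = 55.29 in^2
Rod-side annular area A_ann = π/4 × (8.39² − 4.94²) = 36.12 in^2
Net thrust = P_cap·A_cap − P_rod·A_ann = 2.444e5 lbf − 8885 lbf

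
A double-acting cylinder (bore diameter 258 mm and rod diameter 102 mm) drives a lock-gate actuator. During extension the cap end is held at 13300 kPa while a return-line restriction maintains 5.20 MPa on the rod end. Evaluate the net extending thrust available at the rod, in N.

F ≈ 4.66e5 N

Cap-side area A_cap = π/4 × (258 mm)² = 52280 mm^2
Rod-side annular area A_ann = π/4 × (258² − 102²) = 44110 mm^2
Net thrust = P_cap·A_cap − P_rod·A_ann = 6.953e5 N − 2.294e5 N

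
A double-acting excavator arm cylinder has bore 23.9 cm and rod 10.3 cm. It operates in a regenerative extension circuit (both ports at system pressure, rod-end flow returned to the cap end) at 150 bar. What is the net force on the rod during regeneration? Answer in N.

F ≈ 1.25e5 N

With equal pressure on both faces, forces on the annular region cancel; the net push is pressure × rod cross-section.
Rod cross-section A_rod = π/4 × (10.3 cm)² = 83.32 cm^2
F = P × A_rod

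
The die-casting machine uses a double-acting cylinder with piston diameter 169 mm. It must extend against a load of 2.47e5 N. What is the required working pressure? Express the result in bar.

Cap-side area A_cap = π/4 × (169 mm)² = 22430 mm^2
P = F / A = 2.47e5 N / A

P ≈ 110 bar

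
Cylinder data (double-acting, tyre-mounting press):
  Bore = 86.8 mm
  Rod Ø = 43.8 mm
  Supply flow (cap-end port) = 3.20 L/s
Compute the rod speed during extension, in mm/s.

v ≈ 541 mm/s

Cap-side area A_cap = π/4 × (86.8 mm)² = 5917 mm^2
v = Q / A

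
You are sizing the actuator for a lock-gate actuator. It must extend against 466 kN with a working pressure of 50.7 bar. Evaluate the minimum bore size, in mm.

Extension force acts on the full piston face: F = P × (π/4)D².
D = √(4F / (πP)) = √(4 × 466 kN / (π × 50.7 bar))

D ≈ 342 mm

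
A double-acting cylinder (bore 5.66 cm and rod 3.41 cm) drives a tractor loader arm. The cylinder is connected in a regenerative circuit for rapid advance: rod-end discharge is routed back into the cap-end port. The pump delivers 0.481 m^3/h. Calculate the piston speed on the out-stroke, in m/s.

In regeneration the rod-end outflow joins the pump flow into the cap end, so the net volume the pump must supply per unit advance equals the rod cross-section area.
Rod cross-section A_rod = π/4 × (3.41 cm)² = 9.133 cm^2
v = Q_pump / A_rod

v ≈ 0.146 m/s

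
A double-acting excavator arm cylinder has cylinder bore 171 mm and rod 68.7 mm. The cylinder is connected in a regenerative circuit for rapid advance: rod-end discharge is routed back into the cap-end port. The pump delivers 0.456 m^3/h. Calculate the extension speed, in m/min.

v ≈ 2.05 m/min

In regeneration the rod-end outflow joins the pump flow into the cap end, so the net volume the pump must supply per unit advance equals the rod cross-section area.
Rod cross-section A_rod = π/4 × (68.7 mm)² = 3707 mm^2
v = Q_pump / A_rod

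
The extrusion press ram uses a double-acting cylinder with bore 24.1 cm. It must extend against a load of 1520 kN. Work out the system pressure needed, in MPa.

Cap-side area A_cap = π/4 × (24.1 cm)² = 456.2 cm^2
P = F / A = 1520 kN / A

P ≈ 33.3 MPa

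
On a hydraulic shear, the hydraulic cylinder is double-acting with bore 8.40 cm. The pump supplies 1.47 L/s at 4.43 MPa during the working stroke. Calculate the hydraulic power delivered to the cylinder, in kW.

Hydraulic power = P × Q

W ≈ 6.51 kW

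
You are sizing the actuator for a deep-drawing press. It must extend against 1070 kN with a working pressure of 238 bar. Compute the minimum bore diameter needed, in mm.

Extension force acts on the full piston face: F = P × (π/4)D².
D = √(4F / (πP)) = √(4 × 1070 kN / (π × 238 bar))

D ≈ 239 mm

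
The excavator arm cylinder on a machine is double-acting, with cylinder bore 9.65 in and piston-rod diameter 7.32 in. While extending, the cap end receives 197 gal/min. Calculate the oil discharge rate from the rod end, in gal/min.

Cap-side area A_cap = π/4 × (9.65 in)² = 73.14 in^2
Rod-side annular area A_ann = π/4 × (9.65² − 7.32²) = 31.05 in^2
Piston speed v = Q_in/A_cap; rod-end outflow Q_out = v × A_ann = Q_in × A_ann/A_cap.

Q_out ≈ 83.6 gal/min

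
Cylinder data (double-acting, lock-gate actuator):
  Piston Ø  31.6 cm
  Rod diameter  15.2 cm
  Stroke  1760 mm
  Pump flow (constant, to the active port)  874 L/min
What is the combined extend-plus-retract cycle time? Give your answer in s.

t ≈ 16.8 s

Cap-side area A_cap = π/4 × (31.6 cm)² = 784.3 cm^2
Rod-side annular area A_ann = π/4 × (31.6² − 15.2²) = 602.8 cm^2
t_ext = A_cap·L/Q = 9.476 s
t_ret = A_ann·L/Q = 7.283 s
t_cycle = t_ext + t_ret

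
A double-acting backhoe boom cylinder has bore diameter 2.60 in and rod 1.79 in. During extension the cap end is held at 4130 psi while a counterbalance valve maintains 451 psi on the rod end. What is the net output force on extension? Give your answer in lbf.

F ≈ 20700 lbf

Cap-side area A_cap = π/4 × (2.60 in)² = 5.309 in^2
Rod-side annular area A_ann = π/4 × (2.60² − 1.79²) = 2.793 in^2
Net thrust = P_cap·A_cap − P_rod·A_ann = 21930 lbf − 1260 lbf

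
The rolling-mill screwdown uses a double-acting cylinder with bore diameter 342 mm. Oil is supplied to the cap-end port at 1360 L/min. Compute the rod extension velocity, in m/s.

Cap-side area A_cap = π/4 × (342 mm)² = 91860 mm^2
v = Q / A

v ≈ 0.247 m/s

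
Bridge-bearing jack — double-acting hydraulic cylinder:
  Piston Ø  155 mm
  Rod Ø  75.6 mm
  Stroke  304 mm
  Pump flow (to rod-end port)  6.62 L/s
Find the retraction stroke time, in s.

Rod-side annular area A_ann = π/4 × (155² − 75.6²) = 14380 mm^2
Swept volume V = A × L; t = V / Q = A·L / Q

t ≈ 0.660 s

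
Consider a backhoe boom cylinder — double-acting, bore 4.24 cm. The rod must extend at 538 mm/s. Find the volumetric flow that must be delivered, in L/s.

Q ≈ 0.760 L/s

Cap-side area A_cap = π/4 × (4.24 cm)² = 14.12 cm^2
Q = A × v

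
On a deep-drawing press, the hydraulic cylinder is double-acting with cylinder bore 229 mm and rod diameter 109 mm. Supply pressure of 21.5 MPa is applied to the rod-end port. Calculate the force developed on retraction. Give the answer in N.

Rod-side annular area A_ann = π/4 × (229² − 109²) = 31860 mm^2
On retraction the pressure acts on the annular area (bore minus rod).
F = P × A_ann

F ≈ 6.85e5 N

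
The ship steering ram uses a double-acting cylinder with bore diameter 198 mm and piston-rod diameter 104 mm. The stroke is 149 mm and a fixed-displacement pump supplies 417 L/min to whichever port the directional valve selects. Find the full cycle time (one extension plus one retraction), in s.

t ≈ 1.14 s

Cap-side area A_cap = π/4 × (198 mm)² = 30790 mm^2
Rod-side annular area A_ann = π/4 × (198² − 104²) = 22300 mm^2
t_ext = A_cap·L/Q = 0.6601 s
t_ret = A_ann·L/Q = 0.4780 s
t_cycle = t_ext + t_ret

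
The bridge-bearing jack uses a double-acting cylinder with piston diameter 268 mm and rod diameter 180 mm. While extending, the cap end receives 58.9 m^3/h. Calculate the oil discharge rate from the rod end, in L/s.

Cap-side area A_cap = π/4 × (268 mm)² = 56410 mm^2
Rod-side annular area A_ann = π/4 × (268² − 180²) = 30960 mm^2
Piston speed v = Q_in/A_cap; rod-end outflow Q_out = v × A_ann = Q_in × A_ann/A_cap.

Q_out ≈ 8.98 L/s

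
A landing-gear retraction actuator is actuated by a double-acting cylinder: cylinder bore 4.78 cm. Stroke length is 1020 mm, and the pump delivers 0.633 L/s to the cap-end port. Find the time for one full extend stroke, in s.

t ≈ 2.89 s

Cap-side area A_cap = π/4 × (4.78 cm)² = 17.95 cm^2
Swept volume V = A × L; t = V / Q = A·L / Q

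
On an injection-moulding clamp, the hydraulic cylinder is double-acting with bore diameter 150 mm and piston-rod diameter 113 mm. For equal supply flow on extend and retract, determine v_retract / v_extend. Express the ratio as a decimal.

Cap-side area A_cap = π/4 × (150 mm)² = 17670 mm^2
Rod-side annular area A_ann = π/4 × (150² − 113²) = 7643 mm^2
For equal Q, v ∝ 1/A, so v_ret/v_ext = A_cap/A_ann.

v_ret/v_ext ≈ 2.31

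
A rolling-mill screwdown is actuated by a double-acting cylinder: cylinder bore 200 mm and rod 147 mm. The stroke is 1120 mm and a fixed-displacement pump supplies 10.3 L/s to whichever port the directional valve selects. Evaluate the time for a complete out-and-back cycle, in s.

Cap-side area A_cap = π/4 × (200 mm)² = 31420 mm^2
Rod-side annular area A_ann = π/4 × (200² − 147²) = 14440 mm^2
t_ext = A_cap·L/Q = 3.416 s
t_ret = A_ann·L/Q = 1.571 s
t_cycle = t_ext + t_ret

t ≈ 4.99 s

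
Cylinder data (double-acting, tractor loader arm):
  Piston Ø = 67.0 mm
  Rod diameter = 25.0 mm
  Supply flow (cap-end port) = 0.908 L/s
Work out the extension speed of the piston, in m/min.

Cap-side area A_cap = π/4 × (67.0 mm)² = 3526 mm^2
v = Q / A

v ≈ 15.5 m/min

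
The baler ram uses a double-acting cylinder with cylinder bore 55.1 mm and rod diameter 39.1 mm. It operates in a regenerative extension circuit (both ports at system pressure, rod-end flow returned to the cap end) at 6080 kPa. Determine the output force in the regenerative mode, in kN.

With equal pressure on both faces, forces on the annular region cancel; the net push is pressure × rod cross-section.
Rod cross-section A_rod = π/4 × (39.1 mm)² = 1201 mm^2
F = P × A_rod

F ≈ 7.30 kN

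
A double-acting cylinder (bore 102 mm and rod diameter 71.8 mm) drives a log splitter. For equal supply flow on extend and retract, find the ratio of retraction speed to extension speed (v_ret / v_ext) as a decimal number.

Cap-side area A_cap = π/4 × (102 mm)² = 8171 mm^2
Rod-side annular area A_ann = π/4 × (102² − 71.8²) = 4122 mm^2
For equal Q, v ∝ 1/A, so v_ret/v_ext = A_cap/A_ann.

v_ret/v_ext ≈ 1.98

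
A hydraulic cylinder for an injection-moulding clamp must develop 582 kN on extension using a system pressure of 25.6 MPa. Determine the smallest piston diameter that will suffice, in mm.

Extension force acts on the full piston face: F = P × (π/4)D².
D = √(4F / (πP)) = √(4 × 582 kN / (π × 25.6 MPa))

D ≈ 170 mm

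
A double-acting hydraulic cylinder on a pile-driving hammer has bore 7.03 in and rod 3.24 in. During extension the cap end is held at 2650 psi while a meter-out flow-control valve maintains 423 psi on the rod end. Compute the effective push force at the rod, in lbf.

Cap-side area A_cap = π/4 × (7.03 in)² = 38.82 in^2
Rod-side annular area A_ann = π/4 × (7.03² − 3.24²) = 30.57 in^2
Net thrust = P_cap·A_cap − P_rod·A_ann = 1.029e5 lbf − 12930 lbf

F ≈ 89900 lbf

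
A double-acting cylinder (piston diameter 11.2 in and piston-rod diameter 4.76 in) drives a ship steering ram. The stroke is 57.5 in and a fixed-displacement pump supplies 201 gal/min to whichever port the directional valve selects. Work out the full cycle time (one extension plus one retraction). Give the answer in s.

Cap-side area A_cap = π/4 × (11.2 in)² = 98.52 in^2
Rod-side annular area A_ann = π/4 × (11.2² − 4.76²) = 80.73 in^2
t_ext = A_cap·L/Q = 7.320 s
t_ret = A_ann·L/Q = 5.998 s
t_cycle = t_ext + t_ret

t ≈ 13.3 s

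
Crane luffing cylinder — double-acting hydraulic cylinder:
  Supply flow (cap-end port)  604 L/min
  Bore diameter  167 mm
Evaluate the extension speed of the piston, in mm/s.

v ≈ 460 mm/s

Cap-side area A_cap = π/4 × (167 mm)² = 21900 mm^2
v = Q / A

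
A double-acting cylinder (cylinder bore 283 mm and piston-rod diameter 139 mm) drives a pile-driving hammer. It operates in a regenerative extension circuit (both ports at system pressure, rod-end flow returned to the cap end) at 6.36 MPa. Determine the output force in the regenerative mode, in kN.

With equal pressure on both faces, forces on the annular region cancel; the net push is pressure × rod cross-section.
Rod cross-section A_rod = π/4 × (139 mm)² = 15170 mm^2
F = P × A_rod

F ≈ 96.5 kN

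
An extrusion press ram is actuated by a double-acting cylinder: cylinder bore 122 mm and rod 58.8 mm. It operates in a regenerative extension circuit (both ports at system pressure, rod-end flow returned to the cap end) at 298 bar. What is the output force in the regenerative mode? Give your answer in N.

F ≈ 80900 N

With equal pressure on both faces, forces on the annular region cancel; the net push is pressure × rod cross-section.
Rod cross-section A_rod = π/4 × (58.8 mm)² = 2715 mm^2
F = P × A_rod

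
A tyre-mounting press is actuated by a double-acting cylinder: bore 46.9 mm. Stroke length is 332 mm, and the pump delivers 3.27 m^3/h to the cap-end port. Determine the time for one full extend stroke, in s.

Cap-side area A_cap = π/4 × (46.9 mm)² = 1728 mm^2
Swept volume V = A × L; t = V / Q = A·L / Q

t ≈ 0.631 s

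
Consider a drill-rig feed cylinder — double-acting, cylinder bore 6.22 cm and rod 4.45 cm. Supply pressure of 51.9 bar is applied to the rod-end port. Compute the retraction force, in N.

F ≈ 7700 N

Rod-side annular area A_ann = π/4 × (6.22² − 4.45²) = 14.83 cm^2
On retraction the pressure acts on the annular area (bore minus rod).
F = P × A_ann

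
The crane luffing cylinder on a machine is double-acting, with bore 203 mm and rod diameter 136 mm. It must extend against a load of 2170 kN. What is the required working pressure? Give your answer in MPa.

P ≈ 67.0 MPa

Cap-side area A_cap = π/4 × (203 mm)² = 32370 mm^2
P = F / A = 2170 kN / A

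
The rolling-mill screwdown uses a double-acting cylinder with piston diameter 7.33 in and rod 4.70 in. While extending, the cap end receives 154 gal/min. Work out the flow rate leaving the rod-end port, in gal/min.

Q_out ≈ 90.7 gal/min

Cap-side area A_cap = π/4 × (7.33 in)² = 42.20 in^2
Rod-side annular area A_ann = π/4 × (7.33² − 4.70²) = 24.85 in^2
Piston speed v = Q_in/A_cap; rod-end outflow Q_out = v × A_ann = Q_in × A_ann/A_cap.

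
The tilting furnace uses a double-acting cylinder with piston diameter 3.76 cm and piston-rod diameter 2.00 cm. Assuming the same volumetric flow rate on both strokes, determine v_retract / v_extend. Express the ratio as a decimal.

v_ret/v_ext ≈ 1.39

Cap-side area A_cap = π/4 × (3.76 cm)² = 11.10 cm^2
Rod-side annular area A_ann = π/4 × (3.76² − 2.00²) = 7.962 cm^2
For equal Q, v ∝ 1/A, so v_ret/v_ext = A_cap/A_ann.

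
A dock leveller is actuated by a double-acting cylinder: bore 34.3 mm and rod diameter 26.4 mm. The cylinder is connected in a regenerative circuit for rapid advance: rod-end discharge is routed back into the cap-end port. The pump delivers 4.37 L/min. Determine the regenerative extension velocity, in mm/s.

v ≈ 133 mm/s

In regeneration the rod-end outflow joins the pump flow into the cap end, so the net volume the pump must supply per unit advance equals the rod cross-section area.
Rod cross-section A_rod = π/4 × (26.4 mm)² = 547.4 mm^2
v = Q_pump / A_rod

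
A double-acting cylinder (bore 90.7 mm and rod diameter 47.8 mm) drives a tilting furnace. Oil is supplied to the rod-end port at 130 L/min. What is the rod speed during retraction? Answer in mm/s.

Rod-side annular area A_ann = π/4 × (90.7² − 47.8²) = 4667 mm^2
Flow into the rod-end port fills the annular volume.
v = Q / A

v ≈ 464 mm/s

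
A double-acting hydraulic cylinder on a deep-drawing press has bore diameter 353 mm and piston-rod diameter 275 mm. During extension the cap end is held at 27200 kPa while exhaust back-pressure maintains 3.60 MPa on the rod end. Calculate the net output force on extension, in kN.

Cap-side area A_cap = π/4 × (353 mm)² = 97870 mm^2
Rod-side annular area A_ann = π/4 × (353² − 275²) = 38470 mm^2
Net thrust = P_cap·A_cap − P_rod·A_ann = 2662 kN − 138.5 kN

F ≈ 2520 kN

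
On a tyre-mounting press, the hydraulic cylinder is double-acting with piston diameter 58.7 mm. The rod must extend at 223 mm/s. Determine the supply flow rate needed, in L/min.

Q ≈ 36.2 L/min

Cap-side area A_cap = π/4 × (58.7 mm)² = 2706 mm^2
Q = A × v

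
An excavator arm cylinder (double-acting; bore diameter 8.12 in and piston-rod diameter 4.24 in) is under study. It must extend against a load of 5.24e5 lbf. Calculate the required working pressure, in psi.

P ≈ 10100 psi

Cap-side area A_cap = π/4 × (8.12 in)² = 51.78 in^2
P = F / A = 5.24e5 lbf / A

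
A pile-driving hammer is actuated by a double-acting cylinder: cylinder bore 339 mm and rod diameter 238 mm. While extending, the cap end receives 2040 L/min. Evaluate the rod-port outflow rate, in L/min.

Q_out ≈ 1030 L/min

Cap-side area A_cap = π/4 × (339 mm)² = 90260 mm^2
Rod-side annular area A_ann = π/4 × (339² − 238²) = 45770 mm^2
Piston speed v = Q_in/A_cap; rod-end outflow Q_out = v × A_ann = Q_in × A_ann/A_cap.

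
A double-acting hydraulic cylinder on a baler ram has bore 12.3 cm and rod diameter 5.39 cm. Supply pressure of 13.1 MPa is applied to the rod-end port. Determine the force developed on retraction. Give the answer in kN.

F ≈ 126 kN

Rod-side annular area A_ann = π/4 × (12.3² − 5.39²) = 96.01 cm^2
On retraction the pressure acts on the annular area (bore minus rod).
F = P × A_ann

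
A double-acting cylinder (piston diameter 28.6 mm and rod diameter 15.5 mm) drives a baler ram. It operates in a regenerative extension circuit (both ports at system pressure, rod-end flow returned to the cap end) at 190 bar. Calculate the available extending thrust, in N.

With equal pressure on both faces, forces on the annular region cancel; the net push is pressure × rod cross-section.
Rod cross-section A_rod = π/4 × (15.5 mm)² = 188.7 mm^2
F = P × A_rod

F ≈ 3590 N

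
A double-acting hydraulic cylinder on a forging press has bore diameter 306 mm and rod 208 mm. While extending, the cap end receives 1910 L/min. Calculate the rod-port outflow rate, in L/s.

Cap-side area A_cap = π/4 × (306 mm)² = 73540 mm^2
Rod-side annular area A_ann = π/4 × (306² − 208²) = 39560 mm^2
Piston speed v = Q_in/A_cap; rod-end outflow Q_out = v × A_ann = Q_in × A_ann/A_cap.

Q_out ≈ 17.1 L/s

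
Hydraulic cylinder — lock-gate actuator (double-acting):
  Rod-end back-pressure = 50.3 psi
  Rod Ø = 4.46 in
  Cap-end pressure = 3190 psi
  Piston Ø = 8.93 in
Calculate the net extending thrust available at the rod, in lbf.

Cap-side area A_cap = π/4 × (8.93 in)² = 62.63 in^2
Rod-side annular area A_ann = π/4 × (8.93² − 4.46²) = 47.01 in^2
Net thrust = P_cap·A_cap − P_rod·A_ann = 1.998e5 lbf − 2365 lbf

F ≈ 1.97e5 lbf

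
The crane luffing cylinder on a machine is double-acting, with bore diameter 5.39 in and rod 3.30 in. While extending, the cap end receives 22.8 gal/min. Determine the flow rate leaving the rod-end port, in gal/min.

Q_out ≈ 14.3 gal/min

Cap-side area A_cap = π/4 × (5.39 in)² = 22.82 in^2
Rod-side annular area A_ann = π/4 × (5.39² − 3.30²) = 14.26 in^2
Piston speed v = Q_in/A_cap; rod-end outflow Q_out = v × A_ann = Q_in × A_ann/A_cap.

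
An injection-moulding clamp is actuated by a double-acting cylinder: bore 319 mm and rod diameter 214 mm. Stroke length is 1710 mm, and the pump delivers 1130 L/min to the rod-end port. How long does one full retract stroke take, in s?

t ≈ 3.99 s

Rod-side annular area A_ann = π/4 × (319² − 214²) = 43950 mm^2
Swept volume V = A × L; t = V / Q = A·L / Q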